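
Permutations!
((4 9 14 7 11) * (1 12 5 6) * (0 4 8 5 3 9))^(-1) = (0 4)(1 6 5 8 11 7 14 9 3 12)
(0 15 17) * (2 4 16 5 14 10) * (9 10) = [15, 1, 4, 3, 16, 14, 6, 7, 8, 10, 2, 11, 12, 13, 9, 17, 5, 0] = (0 15 17)(2 4 16 5 14 9 10)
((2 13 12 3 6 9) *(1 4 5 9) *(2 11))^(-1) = (1 6 3 12 13 2 11 9 5 4)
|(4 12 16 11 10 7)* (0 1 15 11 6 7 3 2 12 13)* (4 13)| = 12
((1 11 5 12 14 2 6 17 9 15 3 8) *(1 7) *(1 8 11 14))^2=(1 2 17 15 11 12 14 6 9 3 5)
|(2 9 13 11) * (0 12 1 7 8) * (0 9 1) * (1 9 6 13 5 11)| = |(0 12)(1 7 8 6 13)(2 9 5 11)| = 20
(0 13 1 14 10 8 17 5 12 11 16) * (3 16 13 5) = (0 5 12 11 13 1 14 10 8 17 3 16) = [5, 14, 2, 16, 4, 12, 6, 7, 17, 9, 8, 13, 11, 1, 10, 15, 0, 3]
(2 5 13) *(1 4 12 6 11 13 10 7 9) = (1 4 12 6 11 13 2 5 10 7 9) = [0, 4, 5, 3, 12, 10, 11, 9, 8, 1, 7, 13, 6, 2]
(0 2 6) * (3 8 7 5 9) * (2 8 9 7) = [8, 1, 6, 9, 4, 7, 0, 5, 2, 3] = (0 8 2 6)(3 9)(5 7)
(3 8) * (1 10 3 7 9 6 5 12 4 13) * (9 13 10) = (1 9 6 5 12 4 10 3 8 7 13) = [0, 9, 2, 8, 10, 12, 5, 13, 7, 6, 3, 11, 4, 1]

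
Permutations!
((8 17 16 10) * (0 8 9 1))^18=((0 8 17 16 10 9 1))^18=(0 10 8 9 17 1 16)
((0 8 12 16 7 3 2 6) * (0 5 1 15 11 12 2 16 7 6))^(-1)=((0 8 2)(1 15 11 12 7 3 16 6 5))^(-1)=(0 2 8)(1 5 6 16 3 7 12 11 15)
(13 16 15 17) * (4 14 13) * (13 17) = (4 14 17)(13 16 15) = [0, 1, 2, 3, 14, 5, 6, 7, 8, 9, 10, 11, 12, 16, 17, 13, 15, 4]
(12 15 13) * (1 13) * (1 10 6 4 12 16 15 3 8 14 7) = [0, 13, 2, 8, 12, 5, 4, 1, 14, 9, 6, 11, 3, 16, 7, 10, 15] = (1 13 16 15 10 6 4 12 3 8 14 7)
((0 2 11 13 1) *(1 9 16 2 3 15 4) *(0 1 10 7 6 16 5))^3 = (0 4 6 11 5 15 7 2 9 3 10 16 13)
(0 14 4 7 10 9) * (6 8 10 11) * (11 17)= (0 14 4 7 17 11 6 8 10 9)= [14, 1, 2, 3, 7, 5, 8, 17, 10, 0, 9, 6, 12, 13, 4, 15, 16, 11]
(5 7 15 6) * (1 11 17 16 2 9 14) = (1 11 17 16 2 9 14)(5 7 15 6) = [0, 11, 9, 3, 4, 7, 5, 15, 8, 14, 10, 17, 12, 13, 1, 6, 2, 16]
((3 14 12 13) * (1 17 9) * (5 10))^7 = ((1 17 9)(3 14 12 13)(5 10))^7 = (1 17 9)(3 13 12 14)(5 10)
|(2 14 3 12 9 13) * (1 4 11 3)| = 9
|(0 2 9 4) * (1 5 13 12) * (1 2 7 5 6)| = 8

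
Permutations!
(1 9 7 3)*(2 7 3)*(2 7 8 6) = (1 9 3)(2 8 6) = [0, 9, 8, 1, 4, 5, 2, 7, 6, 3]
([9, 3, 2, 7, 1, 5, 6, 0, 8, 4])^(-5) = [9, 3, 2, 7, 1, 5, 6, 0, 8, 4]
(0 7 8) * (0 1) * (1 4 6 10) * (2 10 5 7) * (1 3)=(0 2 10 3 1)(4 6 5 7 8)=[2, 0, 10, 1, 6, 7, 5, 8, 4, 9, 3]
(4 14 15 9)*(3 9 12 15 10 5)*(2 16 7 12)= (2 16 7 12 15)(3 9 4 14 10 5)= [0, 1, 16, 9, 14, 3, 6, 12, 8, 4, 5, 11, 15, 13, 10, 2, 7]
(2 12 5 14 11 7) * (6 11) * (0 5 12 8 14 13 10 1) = (0 5 13 10 1)(2 8 14 6 11 7) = [5, 0, 8, 3, 4, 13, 11, 2, 14, 9, 1, 7, 12, 10, 6]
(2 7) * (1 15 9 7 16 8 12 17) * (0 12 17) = (0 12)(1 15 9 7 2 16 8 17) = [12, 15, 16, 3, 4, 5, 6, 2, 17, 7, 10, 11, 0, 13, 14, 9, 8, 1]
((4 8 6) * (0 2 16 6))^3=(0 6)(2 4)(8 16)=((0 2 16 6 4 8))^3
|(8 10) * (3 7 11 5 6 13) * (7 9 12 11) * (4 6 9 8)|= 12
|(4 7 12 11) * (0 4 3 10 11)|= |(0 4 7 12)(3 10 11)|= 12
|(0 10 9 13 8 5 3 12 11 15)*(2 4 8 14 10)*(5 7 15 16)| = |(0 2 4 8 7 15)(3 12 11 16 5)(9 13 14 10)| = 60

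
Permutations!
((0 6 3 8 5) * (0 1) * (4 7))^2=(0 3 5)(1 6 8)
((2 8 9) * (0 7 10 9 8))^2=(0 10 2 7 9)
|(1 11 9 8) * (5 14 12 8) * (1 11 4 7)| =6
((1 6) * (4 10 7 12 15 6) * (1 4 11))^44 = ((1 11)(4 10 7 12 15 6))^44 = (4 7 15)(6 10 12)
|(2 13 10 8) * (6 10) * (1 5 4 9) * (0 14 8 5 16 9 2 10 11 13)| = 21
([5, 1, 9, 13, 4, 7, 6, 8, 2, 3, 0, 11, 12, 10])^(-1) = (0 10 13 3 9 2 8 7 5)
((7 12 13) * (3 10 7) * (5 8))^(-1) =(3 13 12 7 10)(5 8)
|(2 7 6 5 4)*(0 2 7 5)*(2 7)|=3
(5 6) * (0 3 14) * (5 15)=(0 3 14)(5 6 15)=[3, 1, 2, 14, 4, 6, 15, 7, 8, 9, 10, 11, 12, 13, 0, 5]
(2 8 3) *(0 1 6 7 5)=(0 1 6 7 5)(2 8 3)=[1, 6, 8, 2, 4, 0, 7, 5, 3]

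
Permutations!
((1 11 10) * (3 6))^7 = (1 11 10)(3 6)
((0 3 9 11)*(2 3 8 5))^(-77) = (11)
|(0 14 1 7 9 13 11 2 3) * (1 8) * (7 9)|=9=|(0 14 8 1 9 13 11 2 3)|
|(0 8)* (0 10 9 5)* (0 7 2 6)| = 8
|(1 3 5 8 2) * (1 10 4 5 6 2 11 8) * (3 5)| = 10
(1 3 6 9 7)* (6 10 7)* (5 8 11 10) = [0, 3, 2, 5, 4, 8, 9, 1, 11, 6, 7, 10] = (1 3 5 8 11 10 7)(6 9)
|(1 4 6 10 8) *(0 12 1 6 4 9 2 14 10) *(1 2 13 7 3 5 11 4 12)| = 15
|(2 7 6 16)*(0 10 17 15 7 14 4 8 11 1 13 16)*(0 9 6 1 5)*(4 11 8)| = |(0 10 17 15 7 1 13 16 2 14 11 5)(6 9)| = 12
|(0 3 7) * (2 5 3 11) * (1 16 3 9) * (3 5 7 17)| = |(0 11 2 7)(1 16 5 9)(3 17)| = 4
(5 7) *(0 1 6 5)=[1, 6, 2, 3, 4, 7, 5, 0]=(0 1 6 5 7)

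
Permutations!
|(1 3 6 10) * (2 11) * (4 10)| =10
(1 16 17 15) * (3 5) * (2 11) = (1 16 17 15)(2 11)(3 5) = [0, 16, 11, 5, 4, 3, 6, 7, 8, 9, 10, 2, 12, 13, 14, 1, 17, 15]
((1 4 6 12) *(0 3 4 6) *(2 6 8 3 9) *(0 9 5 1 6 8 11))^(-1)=(0 11 1 5)(2 9 4 3 8)(6 12)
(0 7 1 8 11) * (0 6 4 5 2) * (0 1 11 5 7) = (1 8 5 2)(4 7 11 6) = [0, 8, 1, 3, 7, 2, 4, 11, 5, 9, 10, 6]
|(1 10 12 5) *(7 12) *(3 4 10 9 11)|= |(1 9 11 3 4 10 7 12 5)|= 9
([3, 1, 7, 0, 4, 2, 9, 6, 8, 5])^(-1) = [3, 1, 5, 0, 4, 9, 7, 2, 8, 6]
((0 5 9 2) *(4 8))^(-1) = (0 2 9 5)(4 8)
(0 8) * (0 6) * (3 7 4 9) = (0 8 6)(3 7 4 9) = [8, 1, 2, 7, 9, 5, 0, 4, 6, 3]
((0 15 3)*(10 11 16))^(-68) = (0 15 3)(10 11 16) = ((0 15 3)(10 11 16))^(-68)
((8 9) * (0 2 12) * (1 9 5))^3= ((0 2 12)(1 9 8 5))^3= (12)(1 5 8 9)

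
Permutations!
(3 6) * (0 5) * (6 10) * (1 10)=(0 5)(1 10 6 3)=[5, 10, 2, 1, 4, 0, 3, 7, 8, 9, 6]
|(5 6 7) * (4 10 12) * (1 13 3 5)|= 6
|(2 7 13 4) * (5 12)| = 4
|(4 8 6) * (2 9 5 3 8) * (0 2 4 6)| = |(0 2 9 5 3 8)| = 6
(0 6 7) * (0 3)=(0 6 7 3)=[6, 1, 2, 0, 4, 5, 7, 3]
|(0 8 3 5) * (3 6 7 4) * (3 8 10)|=4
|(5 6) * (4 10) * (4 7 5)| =|(4 10 7 5 6)| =5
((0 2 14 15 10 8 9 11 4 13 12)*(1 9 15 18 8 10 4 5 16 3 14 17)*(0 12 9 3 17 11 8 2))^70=(1 16 11 18 3 17 5 2 14)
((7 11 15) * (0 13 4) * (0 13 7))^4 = (15)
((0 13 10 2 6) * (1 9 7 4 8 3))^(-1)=(0 6 2 10 13)(1 3 8 4 7 9)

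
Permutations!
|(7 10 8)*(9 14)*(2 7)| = 4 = |(2 7 10 8)(9 14)|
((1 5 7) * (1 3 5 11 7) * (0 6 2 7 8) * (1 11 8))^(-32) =((0 6 2 7 3 5 11 1 8))^(-32) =(0 3 8 7 1 2 11 6 5)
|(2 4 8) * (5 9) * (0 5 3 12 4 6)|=9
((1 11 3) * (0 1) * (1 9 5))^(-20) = (0 11 5)(1 9 3) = ((0 9 5 1 11 3))^(-20)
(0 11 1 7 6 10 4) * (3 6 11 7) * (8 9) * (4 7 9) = (0 9 8 4)(1 3 6 10 7 11) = [9, 3, 2, 6, 0, 5, 10, 11, 4, 8, 7, 1]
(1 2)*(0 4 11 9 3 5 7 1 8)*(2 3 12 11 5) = [4, 3, 8, 2, 5, 7, 6, 1, 0, 12, 10, 9, 11] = (0 4 5 7 1 3 2 8)(9 12 11)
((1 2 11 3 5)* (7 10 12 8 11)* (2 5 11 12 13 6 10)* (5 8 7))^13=((1 8 12 7 2 5)(3 11)(6 10 13))^13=(1 8 12 7 2 5)(3 11)(6 10 13)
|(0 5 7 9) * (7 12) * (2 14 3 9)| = |(0 5 12 7 2 14 3 9)| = 8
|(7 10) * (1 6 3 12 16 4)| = 6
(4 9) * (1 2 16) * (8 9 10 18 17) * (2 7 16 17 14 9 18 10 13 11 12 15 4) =[0, 7, 17, 3, 13, 5, 6, 16, 18, 2, 10, 12, 15, 11, 9, 4, 1, 8, 14] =(1 7 16)(2 17 8 18 14 9)(4 13 11 12 15)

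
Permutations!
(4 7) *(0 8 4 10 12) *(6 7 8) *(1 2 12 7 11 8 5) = [6, 2, 12, 3, 5, 1, 11, 10, 4, 9, 7, 8, 0] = (0 6 11 8 4 5 1 2 12)(7 10)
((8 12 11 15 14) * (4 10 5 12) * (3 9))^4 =(4 11)(5 14)(8 12)(10 15)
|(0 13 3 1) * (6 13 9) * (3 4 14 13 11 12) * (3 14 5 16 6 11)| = 12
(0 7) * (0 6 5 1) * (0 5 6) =(0 7)(1 5) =[7, 5, 2, 3, 4, 1, 6, 0]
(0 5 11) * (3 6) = (0 5 11)(3 6) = [5, 1, 2, 6, 4, 11, 3, 7, 8, 9, 10, 0]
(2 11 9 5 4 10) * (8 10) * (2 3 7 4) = (2 11 9 5)(3 7 4 8 10) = [0, 1, 11, 7, 8, 2, 6, 4, 10, 5, 3, 9]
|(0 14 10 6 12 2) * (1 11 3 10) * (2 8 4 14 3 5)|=|(0 3 10 6 12 8 4 14 1 11 5 2)|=12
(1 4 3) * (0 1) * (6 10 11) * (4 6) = (0 1 6 10 11 4 3) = [1, 6, 2, 0, 3, 5, 10, 7, 8, 9, 11, 4]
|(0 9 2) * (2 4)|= 4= |(0 9 4 2)|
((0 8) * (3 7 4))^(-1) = (0 8)(3 4 7)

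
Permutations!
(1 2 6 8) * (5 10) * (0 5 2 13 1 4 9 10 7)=(0 5 7)(1 13)(2 6 8 4 9 10)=[5, 13, 6, 3, 9, 7, 8, 0, 4, 10, 2, 11, 12, 1]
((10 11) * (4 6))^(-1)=(4 6)(10 11)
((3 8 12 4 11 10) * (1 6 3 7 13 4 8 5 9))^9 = (1 9 5 3 6)(4 13 7 10 11)(8 12)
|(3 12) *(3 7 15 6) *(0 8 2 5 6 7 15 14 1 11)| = |(0 8 2 5 6 3 12 15 7 14 1 11)| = 12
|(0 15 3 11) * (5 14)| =|(0 15 3 11)(5 14)| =4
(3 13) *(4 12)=(3 13)(4 12)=[0, 1, 2, 13, 12, 5, 6, 7, 8, 9, 10, 11, 4, 3]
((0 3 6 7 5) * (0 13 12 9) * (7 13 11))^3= (0 13)(3 12)(6 9)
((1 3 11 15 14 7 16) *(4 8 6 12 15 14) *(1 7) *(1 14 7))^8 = (1 7 3 16 11)(4 12 8 15 6)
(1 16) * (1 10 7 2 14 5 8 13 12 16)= [0, 1, 14, 3, 4, 8, 6, 2, 13, 9, 7, 11, 16, 12, 5, 15, 10]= (2 14 5 8 13 12 16 10 7)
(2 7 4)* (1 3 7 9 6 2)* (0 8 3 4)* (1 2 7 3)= [8, 4, 9, 3, 2, 5, 7, 0, 1, 6]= (0 8 1 4 2 9 6 7)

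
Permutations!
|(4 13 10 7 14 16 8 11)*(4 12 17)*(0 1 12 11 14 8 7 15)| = |(0 1 12 17 4 13 10 15)(7 8 14 16)| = 8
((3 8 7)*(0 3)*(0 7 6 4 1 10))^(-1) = ((0 3 8 6 4 1 10))^(-1) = (0 10 1 4 6 8 3)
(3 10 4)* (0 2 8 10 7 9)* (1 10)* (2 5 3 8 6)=[5, 10, 6, 7, 8, 3, 2, 9, 1, 0, 4]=(0 5 3 7 9)(1 10 4 8)(2 6)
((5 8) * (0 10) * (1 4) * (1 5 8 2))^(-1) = (0 10)(1 2 5 4)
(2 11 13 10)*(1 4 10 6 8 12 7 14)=[0, 4, 11, 3, 10, 5, 8, 14, 12, 9, 2, 13, 7, 6, 1]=(1 4 10 2 11 13 6 8 12 7 14)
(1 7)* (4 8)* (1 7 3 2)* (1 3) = (2 3)(4 8) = [0, 1, 3, 2, 8, 5, 6, 7, 4]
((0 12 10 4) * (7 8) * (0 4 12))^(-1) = ((7 8)(10 12))^(-1) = (7 8)(10 12)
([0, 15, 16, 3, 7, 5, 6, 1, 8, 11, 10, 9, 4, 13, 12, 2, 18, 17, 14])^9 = (18)(9 11)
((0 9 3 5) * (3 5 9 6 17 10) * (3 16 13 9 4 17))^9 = (0 5 9 13 16 10 17 4 3 6)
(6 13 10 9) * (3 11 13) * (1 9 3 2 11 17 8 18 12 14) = (1 9 6 2 11 13 10 3 17 8 18 12 14) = [0, 9, 11, 17, 4, 5, 2, 7, 18, 6, 3, 13, 14, 10, 1, 15, 16, 8, 12]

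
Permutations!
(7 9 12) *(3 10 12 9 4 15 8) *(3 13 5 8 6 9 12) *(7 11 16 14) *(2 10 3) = [0, 1, 10, 3, 15, 8, 9, 4, 13, 12, 2, 16, 11, 5, 7, 6, 14] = (2 10)(4 15 6 9 12 11 16 14 7)(5 8 13)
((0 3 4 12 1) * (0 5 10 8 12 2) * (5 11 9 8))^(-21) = ((0 3 4 2)(1 11 9 8 12)(5 10))^(-21) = (0 2 4 3)(1 12 8 9 11)(5 10)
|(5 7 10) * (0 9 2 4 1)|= 15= |(0 9 2 4 1)(5 7 10)|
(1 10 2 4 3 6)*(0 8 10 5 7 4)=(0 8 10 2)(1 5 7 4 3 6)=[8, 5, 0, 6, 3, 7, 1, 4, 10, 9, 2]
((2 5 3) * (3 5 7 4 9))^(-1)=(2 3 9 4 7)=((2 7 4 9 3))^(-1)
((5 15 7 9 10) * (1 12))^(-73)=((1 12)(5 15 7 9 10))^(-73)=(1 12)(5 7 10 15 9)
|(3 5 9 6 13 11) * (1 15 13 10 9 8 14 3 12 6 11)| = |(1 15 13)(3 5 8 14)(6 10 9 11 12)| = 60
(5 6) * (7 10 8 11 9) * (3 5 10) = [0, 1, 2, 5, 4, 6, 10, 3, 11, 7, 8, 9] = (3 5 6 10 8 11 9 7)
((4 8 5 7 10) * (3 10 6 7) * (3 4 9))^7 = ((3 10 9)(4 8 5)(6 7))^7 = (3 10 9)(4 8 5)(6 7)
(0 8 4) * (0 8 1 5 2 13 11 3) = (0 1 5 2 13 11 3)(4 8) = [1, 5, 13, 0, 8, 2, 6, 7, 4, 9, 10, 3, 12, 11]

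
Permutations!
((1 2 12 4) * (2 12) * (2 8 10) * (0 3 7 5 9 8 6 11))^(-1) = (0 11 6 2 10 8 9 5 7 3)(1 4 12)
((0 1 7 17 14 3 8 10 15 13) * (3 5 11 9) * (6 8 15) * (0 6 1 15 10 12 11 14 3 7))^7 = (0 9 15 7 13 17 6 3 8 10 12 1 11)(5 14)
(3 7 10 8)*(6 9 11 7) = (3 6 9 11 7 10 8) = [0, 1, 2, 6, 4, 5, 9, 10, 3, 11, 8, 7]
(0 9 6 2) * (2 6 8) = (0 9 8 2) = [9, 1, 0, 3, 4, 5, 6, 7, 2, 8]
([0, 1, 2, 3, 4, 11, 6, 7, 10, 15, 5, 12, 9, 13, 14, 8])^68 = (5 8 9 11 10 15 12)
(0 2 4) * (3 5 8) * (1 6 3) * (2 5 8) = (0 5 2 4)(1 6 3 8) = [5, 6, 4, 8, 0, 2, 3, 7, 1]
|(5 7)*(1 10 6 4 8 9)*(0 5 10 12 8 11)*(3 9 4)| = 12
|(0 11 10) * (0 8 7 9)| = 6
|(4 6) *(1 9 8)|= 6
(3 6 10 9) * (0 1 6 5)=(0 1 6 10 9 3 5)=[1, 6, 2, 5, 4, 0, 10, 7, 8, 3, 9]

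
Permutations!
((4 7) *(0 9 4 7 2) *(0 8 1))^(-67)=((0 9 4 2 8 1))^(-67)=(0 1 8 2 4 9)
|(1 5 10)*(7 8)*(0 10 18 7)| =7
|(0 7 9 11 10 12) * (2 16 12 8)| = 9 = |(0 7 9 11 10 8 2 16 12)|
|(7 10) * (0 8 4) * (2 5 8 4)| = 6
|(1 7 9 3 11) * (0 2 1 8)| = |(0 2 1 7 9 3 11 8)| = 8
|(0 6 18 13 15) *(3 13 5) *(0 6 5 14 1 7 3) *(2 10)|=8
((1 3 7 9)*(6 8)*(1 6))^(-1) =((1 3 7 9 6 8))^(-1) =(1 8 6 9 7 3)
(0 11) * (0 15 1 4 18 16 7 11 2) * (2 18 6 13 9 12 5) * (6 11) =(0 18 16 7 6 13 9 12 5 2)(1 4 11 15) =[18, 4, 0, 3, 11, 2, 13, 6, 8, 12, 10, 15, 5, 9, 14, 1, 7, 17, 16]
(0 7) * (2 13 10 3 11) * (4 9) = (0 7)(2 13 10 3 11)(4 9) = [7, 1, 13, 11, 9, 5, 6, 0, 8, 4, 3, 2, 12, 10]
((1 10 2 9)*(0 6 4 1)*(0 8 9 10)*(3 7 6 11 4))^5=(0 11 4 1)(2 10)(3 6 7)(8 9)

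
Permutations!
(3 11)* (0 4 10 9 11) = (0 4 10 9 11 3) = [4, 1, 2, 0, 10, 5, 6, 7, 8, 11, 9, 3]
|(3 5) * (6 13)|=|(3 5)(6 13)|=2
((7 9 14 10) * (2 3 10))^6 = ((2 3 10 7 9 14))^6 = (14)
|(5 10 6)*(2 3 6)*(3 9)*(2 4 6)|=|(2 9 3)(4 6 5 10)|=12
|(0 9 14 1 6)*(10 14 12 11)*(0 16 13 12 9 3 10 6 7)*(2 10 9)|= 40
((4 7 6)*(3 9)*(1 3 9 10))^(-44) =((1 3 10)(4 7 6))^(-44) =(1 3 10)(4 7 6)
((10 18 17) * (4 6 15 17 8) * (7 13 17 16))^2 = (4 15 7 17 18)(6 16 13 10 8)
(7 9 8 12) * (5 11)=(5 11)(7 9 8 12)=[0, 1, 2, 3, 4, 11, 6, 9, 12, 8, 10, 5, 7]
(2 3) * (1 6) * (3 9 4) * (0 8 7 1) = (0 8 7 1 6)(2 9 4 3) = [8, 6, 9, 2, 3, 5, 0, 1, 7, 4]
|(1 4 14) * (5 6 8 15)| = |(1 4 14)(5 6 8 15)| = 12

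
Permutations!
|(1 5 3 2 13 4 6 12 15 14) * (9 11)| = |(1 5 3 2 13 4 6 12 15 14)(9 11)| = 10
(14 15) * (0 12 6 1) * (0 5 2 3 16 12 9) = (0 9)(1 5 2 3 16 12 6)(14 15) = [9, 5, 3, 16, 4, 2, 1, 7, 8, 0, 10, 11, 6, 13, 15, 14, 12]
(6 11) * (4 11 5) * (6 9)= (4 11 9 6 5)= [0, 1, 2, 3, 11, 4, 5, 7, 8, 6, 10, 9]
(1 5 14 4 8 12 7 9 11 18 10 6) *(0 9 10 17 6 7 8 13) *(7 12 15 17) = (0 9 11 18 7 10 12 8 15 17 6 1 5 14 4 13) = [9, 5, 2, 3, 13, 14, 1, 10, 15, 11, 12, 18, 8, 0, 4, 17, 16, 6, 7]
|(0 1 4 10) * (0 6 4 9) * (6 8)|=12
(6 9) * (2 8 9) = (2 8 9 6) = [0, 1, 8, 3, 4, 5, 2, 7, 9, 6]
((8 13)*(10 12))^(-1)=((8 13)(10 12))^(-1)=(8 13)(10 12)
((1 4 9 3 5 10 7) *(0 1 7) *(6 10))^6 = (0 6 3 4)(1 10 5 9) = ((0 1 4 9 3 5 6 10))^6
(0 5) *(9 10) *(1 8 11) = (0 5)(1 8 11)(9 10) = [5, 8, 2, 3, 4, 0, 6, 7, 11, 10, 9, 1]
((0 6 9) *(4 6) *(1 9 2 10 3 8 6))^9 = (0 4 1 9)(2 6 8 3 10)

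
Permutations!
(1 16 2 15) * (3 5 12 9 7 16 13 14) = (1 13 14 3 5 12 9 7 16 2 15) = [0, 13, 15, 5, 4, 12, 6, 16, 8, 7, 10, 11, 9, 14, 3, 1, 2]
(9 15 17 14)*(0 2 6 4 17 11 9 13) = (0 2 6 4 17 14 13)(9 15 11) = [2, 1, 6, 3, 17, 5, 4, 7, 8, 15, 10, 9, 12, 0, 13, 11, 16, 14]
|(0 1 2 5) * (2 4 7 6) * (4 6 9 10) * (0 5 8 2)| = 12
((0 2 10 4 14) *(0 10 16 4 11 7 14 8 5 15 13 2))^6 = (2 13 15 5 8 4 16)(7 10)(11 14)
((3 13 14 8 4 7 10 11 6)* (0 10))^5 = ((0 10 11 6 3 13 14 8 4 7))^5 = (0 13)(3 7)(4 6)(8 11)(10 14)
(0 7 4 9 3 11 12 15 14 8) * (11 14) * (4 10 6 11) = (0 7 10 6 11 12 15 4 9 3 14 8) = [7, 1, 2, 14, 9, 5, 11, 10, 0, 3, 6, 12, 15, 13, 8, 4]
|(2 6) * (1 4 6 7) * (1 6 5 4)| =|(2 7 6)(4 5)| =6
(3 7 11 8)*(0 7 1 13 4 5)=(0 7 11 8 3 1 13 4 5)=[7, 13, 2, 1, 5, 0, 6, 11, 3, 9, 10, 8, 12, 4]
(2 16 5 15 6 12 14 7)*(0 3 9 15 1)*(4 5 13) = (0 3 9 15 6 12 14 7 2 16 13 4 5 1) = [3, 0, 16, 9, 5, 1, 12, 2, 8, 15, 10, 11, 14, 4, 7, 6, 13]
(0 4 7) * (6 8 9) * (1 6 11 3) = (0 4 7)(1 6 8 9 11 3) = [4, 6, 2, 1, 7, 5, 8, 0, 9, 11, 10, 3]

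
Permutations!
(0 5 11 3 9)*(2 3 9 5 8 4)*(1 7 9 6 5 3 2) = [8, 7, 2, 3, 1, 11, 5, 9, 4, 0, 10, 6] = (0 8 4 1 7 9)(5 11 6)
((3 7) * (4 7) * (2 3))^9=(2 3 4 7)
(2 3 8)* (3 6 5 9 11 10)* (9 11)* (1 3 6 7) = (1 3 8 2 7)(5 11 10 6) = [0, 3, 7, 8, 4, 11, 5, 1, 2, 9, 6, 10]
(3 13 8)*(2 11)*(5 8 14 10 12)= (2 11)(3 13 14 10 12 5 8)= [0, 1, 11, 13, 4, 8, 6, 7, 3, 9, 12, 2, 5, 14, 10]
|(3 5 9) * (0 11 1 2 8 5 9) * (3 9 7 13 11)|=9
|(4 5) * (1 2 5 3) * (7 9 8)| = |(1 2 5 4 3)(7 9 8)| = 15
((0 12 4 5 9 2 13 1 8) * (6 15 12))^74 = ((0 6 15 12 4 5 9 2 13 1 8))^74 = (0 13 5 15 8 2 4 6 1 9 12)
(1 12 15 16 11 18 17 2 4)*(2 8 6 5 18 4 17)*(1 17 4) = (1 12 15 16 11)(2 4 17 8 6 5 18) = [0, 12, 4, 3, 17, 18, 5, 7, 6, 9, 10, 1, 15, 13, 14, 16, 11, 8, 2]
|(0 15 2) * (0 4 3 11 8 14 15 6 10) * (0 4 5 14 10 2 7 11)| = |(0 6 2 5 14 15 7 11 8 10 4 3)| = 12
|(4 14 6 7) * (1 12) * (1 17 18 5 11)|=|(1 12 17 18 5 11)(4 14 6 7)|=12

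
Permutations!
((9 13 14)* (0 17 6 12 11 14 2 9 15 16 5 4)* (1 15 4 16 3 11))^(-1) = ((0 17 6 12 1 15 3 11 14 4)(2 9 13)(5 16))^(-1) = (0 4 14 11 3 15 1 12 6 17)(2 13 9)(5 16)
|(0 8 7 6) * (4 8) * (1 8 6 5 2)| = |(0 4 6)(1 8 7 5 2)| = 15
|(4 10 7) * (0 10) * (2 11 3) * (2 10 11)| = |(0 11 3 10 7 4)| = 6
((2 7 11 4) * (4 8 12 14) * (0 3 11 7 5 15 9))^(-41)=((0 3 11 8 12 14 4 2 5 15 9))^(-41)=(0 8 4 15 3 12 2 9 11 14 5)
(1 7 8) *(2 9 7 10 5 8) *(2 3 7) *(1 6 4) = (1 10 5 8 6 4)(2 9)(3 7) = [0, 10, 9, 7, 1, 8, 4, 3, 6, 2, 5]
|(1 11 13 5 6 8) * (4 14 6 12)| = 9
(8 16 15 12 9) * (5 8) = (5 8 16 15 12 9) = [0, 1, 2, 3, 4, 8, 6, 7, 16, 5, 10, 11, 9, 13, 14, 12, 15]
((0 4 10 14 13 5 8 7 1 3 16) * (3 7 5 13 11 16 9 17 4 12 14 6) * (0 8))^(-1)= (0 5 8 16 11 14 12)(1 7)(3 6 10 4 17 9)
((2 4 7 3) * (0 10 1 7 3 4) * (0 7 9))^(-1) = (0 9 1 10)(2 3 4 7)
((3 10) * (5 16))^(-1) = ((3 10)(5 16))^(-1) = (3 10)(5 16)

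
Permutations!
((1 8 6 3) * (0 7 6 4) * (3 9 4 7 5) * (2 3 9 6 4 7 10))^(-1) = (0 4 7 9 5)(1 3 2 10 8)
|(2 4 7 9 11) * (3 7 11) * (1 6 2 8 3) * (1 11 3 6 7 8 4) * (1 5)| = |(1 7 9 11 4 3 8 6 2 5)| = 10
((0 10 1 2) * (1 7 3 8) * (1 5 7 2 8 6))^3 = (10)(1 7)(3 8)(5 6)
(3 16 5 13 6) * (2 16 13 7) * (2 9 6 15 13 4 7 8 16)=(3 4 7 9 6)(5 8 16)(13 15)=[0, 1, 2, 4, 7, 8, 3, 9, 16, 6, 10, 11, 12, 15, 14, 13, 5]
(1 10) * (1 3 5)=(1 10 3 5)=[0, 10, 2, 5, 4, 1, 6, 7, 8, 9, 3]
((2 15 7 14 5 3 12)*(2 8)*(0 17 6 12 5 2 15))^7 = (0 14 15 12 17 2 7 8 6)(3 5)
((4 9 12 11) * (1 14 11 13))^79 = (1 11 9 13 14 4 12)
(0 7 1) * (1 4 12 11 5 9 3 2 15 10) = [7, 0, 15, 2, 12, 9, 6, 4, 8, 3, 1, 5, 11, 13, 14, 10] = (0 7 4 12 11 5 9 3 2 15 10 1)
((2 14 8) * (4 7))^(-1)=(2 8 14)(4 7)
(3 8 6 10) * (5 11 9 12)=(3 8 6 10)(5 11 9 12)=[0, 1, 2, 8, 4, 11, 10, 7, 6, 12, 3, 9, 5]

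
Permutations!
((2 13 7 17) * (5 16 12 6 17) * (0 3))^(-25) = (0 3)(2 17 6 12 16 5 7 13)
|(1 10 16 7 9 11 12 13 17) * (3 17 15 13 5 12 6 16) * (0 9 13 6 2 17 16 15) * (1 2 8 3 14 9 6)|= |(0 6 15 1 10 14 9 11 8 3 16 7 13)(2 17)(5 12)|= 26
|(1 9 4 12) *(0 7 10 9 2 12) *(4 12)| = 8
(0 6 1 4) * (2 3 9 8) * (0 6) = (1 4 6)(2 3 9 8) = [0, 4, 3, 9, 6, 5, 1, 7, 2, 8]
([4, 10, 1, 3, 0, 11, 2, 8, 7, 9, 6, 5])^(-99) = [4, 10, 1, 3, 0, 11, 2, 8, 7, 9, 6, 5]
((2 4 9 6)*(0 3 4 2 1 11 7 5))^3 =(0 9 11)(1 5 4)(3 6 7)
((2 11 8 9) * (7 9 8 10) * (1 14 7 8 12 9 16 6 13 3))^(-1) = (1 3 13 6 16 7 14)(2 9 12 8 10 11)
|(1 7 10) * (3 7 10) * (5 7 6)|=4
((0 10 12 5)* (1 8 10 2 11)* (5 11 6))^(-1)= ((0 2 6 5)(1 8 10 12 11))^(-1)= (0 5 6 2)(1 11 12 10 8)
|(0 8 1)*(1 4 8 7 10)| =|(0 7 10 1)(4 8)| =4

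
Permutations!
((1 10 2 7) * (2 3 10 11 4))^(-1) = ((1 11 4 2 7)(3 10))^(-1) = (1 7 2 4 11)(3 10)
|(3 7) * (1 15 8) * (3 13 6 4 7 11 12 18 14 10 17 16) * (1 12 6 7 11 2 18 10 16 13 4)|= |(1 15 8 12 10 17 13 7 4 11 6)(2 18 14 16 3)|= 55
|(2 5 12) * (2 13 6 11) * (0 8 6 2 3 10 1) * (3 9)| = 8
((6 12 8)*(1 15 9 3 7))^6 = ((1 15 9 3 7)(6 12 8))^6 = (1 15 9 3 7)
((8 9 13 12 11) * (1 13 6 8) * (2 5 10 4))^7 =(1 11 12 13)(2 4 10 5)(6 8 9)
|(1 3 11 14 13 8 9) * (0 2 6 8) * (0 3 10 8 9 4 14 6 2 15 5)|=|(0 15 5)(1 10 8 4 14 13 3 11 6 9)|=30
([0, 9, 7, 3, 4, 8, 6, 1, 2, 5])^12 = (9)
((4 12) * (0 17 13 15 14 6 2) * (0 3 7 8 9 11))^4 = ((0 17 13 15 14 6 2 3 7 8 9 11)(4 12))^4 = (0 14 7)(2 9 13)(3 11 15)(6 8 17)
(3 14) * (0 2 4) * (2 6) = (0 6 2 4)(3 14) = [6, 1, 4, 14, 0, 5, 2, 7, 8, 9, 10, 11, 12, 13, 3]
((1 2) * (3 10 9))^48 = ((1 2)(3 10 9))^48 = (10)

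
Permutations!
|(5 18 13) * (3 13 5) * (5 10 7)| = |(3 13)(5 18 10 7)| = 4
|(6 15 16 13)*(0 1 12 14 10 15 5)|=|(0 1 12 14 10 15 16 13 6 5)|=10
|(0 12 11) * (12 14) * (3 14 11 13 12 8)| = 6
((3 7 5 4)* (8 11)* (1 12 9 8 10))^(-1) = (1 10 11 8 9 12)(3 4 5 7)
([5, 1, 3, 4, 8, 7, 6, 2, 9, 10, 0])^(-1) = (0 10 9 8 4 3 2 7 5)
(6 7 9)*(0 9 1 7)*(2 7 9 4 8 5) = (0 4 8 5 2 7 1 9 6) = [4, 9, 7, 3, 8, 2, 0, 1, 5, 6]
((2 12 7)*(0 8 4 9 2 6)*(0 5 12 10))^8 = (12)(0 4 2)(8 9 10)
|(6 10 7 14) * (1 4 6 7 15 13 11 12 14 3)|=|(1 4 6 10 15 13 11 12 14 7 3)|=11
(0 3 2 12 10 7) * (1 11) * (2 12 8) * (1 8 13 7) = [3, 11, 13, 12, 4, 5, 6, 0, 2, 9, 1, 8, 10, 7] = (0 3 12 10 1 11 8 2 13 7)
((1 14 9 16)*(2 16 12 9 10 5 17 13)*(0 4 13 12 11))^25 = (0 11 9 12 17 5 10 14 1 16 2 13 4)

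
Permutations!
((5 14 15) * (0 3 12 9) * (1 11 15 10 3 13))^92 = ((0 13 1 11 15 5 14 10 3 12 9))^92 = (0 15 3 13 5 12 1 14 9 11 10)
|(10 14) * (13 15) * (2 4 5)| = 6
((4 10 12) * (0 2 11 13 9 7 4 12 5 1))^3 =((0 2 11 13 9 7 4 10 5 1))^3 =(0 13 4 1 11 7 5 2 9 10)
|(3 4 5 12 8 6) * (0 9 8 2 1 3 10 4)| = |(0 9 8 6 10 4 5 12 2 1 3)| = 11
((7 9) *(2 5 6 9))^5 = (9)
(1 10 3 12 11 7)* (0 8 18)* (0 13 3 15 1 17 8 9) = [9, 10, 2, 12, 4, 5, 6, 17, 18, 0, 15, 7, 11, 3, 14, 1, 16, 8, 13] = (0 9)(1 10 15)(3 12 11 7 17 8 18 13)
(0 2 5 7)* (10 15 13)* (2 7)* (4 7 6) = [6, 1, 5, 3, 7, 2, 4, 0, 8, 9, 15, 11, 12, 10, 14, 13] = (0 6 4 7)(2 5)(10 15 13)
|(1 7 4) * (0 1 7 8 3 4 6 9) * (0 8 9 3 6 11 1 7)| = |(0 7 11 1 9 8 6 3 4)| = 9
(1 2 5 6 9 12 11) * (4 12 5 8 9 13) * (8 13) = [0, 2, 13, 3, 12, 6, 8, 7, 9, 5, 10, 1, 11, 4] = (1 2 13 4 12 11)(5 6 8 9)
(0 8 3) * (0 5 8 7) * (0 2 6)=(0 7 2 6)(3 5 8)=[7, 1, 6, 5, 4, 8, 0, 2, 3]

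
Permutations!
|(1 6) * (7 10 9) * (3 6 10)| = 6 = |(1 10 9 7 3 6)|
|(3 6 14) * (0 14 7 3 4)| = 3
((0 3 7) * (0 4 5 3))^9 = (3 7 4 5)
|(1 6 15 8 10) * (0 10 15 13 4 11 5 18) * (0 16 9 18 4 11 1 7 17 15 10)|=|(1 6 13 11 5 4)(7 17 15 8 10)(9 18 16)|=30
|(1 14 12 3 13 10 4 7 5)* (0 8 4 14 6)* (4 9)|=40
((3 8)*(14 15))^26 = (15)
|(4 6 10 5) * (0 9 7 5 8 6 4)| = 12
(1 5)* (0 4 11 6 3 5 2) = [4, 2, 0, 5, 11, 1, 3, 7, 8, 9, 10, 6] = (0 4 11 6 3 5 1 2)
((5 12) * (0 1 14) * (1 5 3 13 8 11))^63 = (14)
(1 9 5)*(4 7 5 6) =(1 9 6 4 7 5) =[0, 9, 2, 3, 7, 1, 4, 5, 8, 6]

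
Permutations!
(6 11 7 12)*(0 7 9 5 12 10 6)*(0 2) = (0 7 10 6 11 9 5 12 2) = [7, 1, 0, 3, 4, 12, 11, 10, 8, 5, 6, 9, 2]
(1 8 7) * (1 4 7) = [0, 8, 2, 3, 7, 5, 6, 4, 1] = (1 8)(4 7)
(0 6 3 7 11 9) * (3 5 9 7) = [6, 1, 2, 3, 4, 9, 5, 11, 8, 0, 10, 7] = (0 6 5 9)(7 11)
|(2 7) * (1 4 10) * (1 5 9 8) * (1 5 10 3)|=6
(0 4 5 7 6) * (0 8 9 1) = (0 4 5 7 6 8 9 1) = [4, 0, 2, 3, 5, 7, 8, 6, 9, 1]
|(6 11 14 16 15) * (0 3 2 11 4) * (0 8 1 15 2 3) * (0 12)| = 20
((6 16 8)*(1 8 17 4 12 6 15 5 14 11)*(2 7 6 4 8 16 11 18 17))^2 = ((1 16 2 7 6 11)(4 12)(5 14 18 17 8 15))^2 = (1 2 6)(5 18 8)(7 11 16)(14 17 15)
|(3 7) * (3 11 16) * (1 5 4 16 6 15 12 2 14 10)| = 13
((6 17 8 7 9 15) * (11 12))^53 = ((6 17 8 7 9 15)(11 12))^53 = (6 15 9 7 8 17)(11 12)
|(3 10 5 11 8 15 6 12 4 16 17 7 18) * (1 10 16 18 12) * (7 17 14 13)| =56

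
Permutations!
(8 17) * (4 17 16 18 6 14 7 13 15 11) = (4 17 8 16 18 6 14 7 13 15 11) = [0, 1, 2, 3, 17, 5, 14, 13, 16, 9, 10, 4, 12, 15, 7, 11, 18, 8, 6]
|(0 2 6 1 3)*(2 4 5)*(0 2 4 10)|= 4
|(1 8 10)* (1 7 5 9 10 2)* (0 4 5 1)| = 9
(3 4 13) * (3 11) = [0, 1, 2, 4, 13, 5, 6, 7, 8, 9, 10, 3, 12, 11] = (3 4 13 11)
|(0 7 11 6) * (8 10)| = |(0 7 11 6)(8 10)| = 4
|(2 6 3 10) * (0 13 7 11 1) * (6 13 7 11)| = 9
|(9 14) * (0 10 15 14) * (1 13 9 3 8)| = 9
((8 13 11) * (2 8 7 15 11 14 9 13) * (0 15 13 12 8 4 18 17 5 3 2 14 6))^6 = (18)(8 9)(12 14)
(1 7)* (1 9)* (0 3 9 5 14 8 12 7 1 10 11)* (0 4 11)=(0 3 9 10)(4 11)(5 14 8 12 7)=[3, 1, 2, 9, 11, 14, 6, 5, 12, 10, 0, 4, 7, 13, 8]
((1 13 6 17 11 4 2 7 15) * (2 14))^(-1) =(1 15 7 2 14 4 11 17 6 13)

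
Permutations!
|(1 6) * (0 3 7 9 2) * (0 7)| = 6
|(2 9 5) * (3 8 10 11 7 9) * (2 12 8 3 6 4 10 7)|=|(2 6 4 10 11)(5 12 8 7 9)|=5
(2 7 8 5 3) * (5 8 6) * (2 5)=(8)(2 7 6)(3 5)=[0, 1, 7, 5, 4, 3, 2, 6, 8]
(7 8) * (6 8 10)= (6 8 7 10)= [0, 1, 2, 3, 4, 5, 8, 10, 7, 9, 6]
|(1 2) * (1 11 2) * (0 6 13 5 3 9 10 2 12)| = 10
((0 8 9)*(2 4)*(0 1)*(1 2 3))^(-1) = (0 1 3 4 2 9 8)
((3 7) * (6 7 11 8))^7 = (3 8 7 11 6)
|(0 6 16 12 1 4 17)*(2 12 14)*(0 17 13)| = |(17)(0 6 16 14 2 12 1 4 13)| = 9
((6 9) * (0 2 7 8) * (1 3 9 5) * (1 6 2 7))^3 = (1 2 9 3)(5 6)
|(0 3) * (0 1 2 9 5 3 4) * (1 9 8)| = |(0 4)(1 2 8)(3 9 5)| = 6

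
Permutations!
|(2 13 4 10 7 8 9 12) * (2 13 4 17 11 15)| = 11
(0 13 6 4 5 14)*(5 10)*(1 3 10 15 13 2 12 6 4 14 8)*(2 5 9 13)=(0 5 8 1 3 10 9 13 4 15 2 12 6 14)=[5, 3, 12, 10, 15, 8, 14, 7, 1, 13, 9, 11, 6, 4, 0, 2]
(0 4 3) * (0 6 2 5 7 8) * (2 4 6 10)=(0 6 4 3 10 2 5 7 8)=[6, 1, 5, 10, 3, 7, 4, 8, 0, 9, 2]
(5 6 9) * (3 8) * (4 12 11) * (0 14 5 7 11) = (0 14 5 6 9 7 11 4 12)(3 8) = [14, 1, 2, 8, 12, 6, 9, 11, 3, 7, 10, 4, 0, 13, 5]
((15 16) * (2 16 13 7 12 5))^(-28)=(16)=((2 16 15 13 7 12 5))^(-28)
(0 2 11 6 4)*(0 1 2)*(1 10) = (1 2 11 6 4 10) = [0, 2, 11, 3, 10, 5, 4, 7, 8, 9, 1, 6]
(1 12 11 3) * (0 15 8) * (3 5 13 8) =[15, 12, 2, 1, 4, 13, 6, 7, 0, 9, 10, 5, 11, 8, 14, 3] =(0 15 3 1 12 11 5 13 8)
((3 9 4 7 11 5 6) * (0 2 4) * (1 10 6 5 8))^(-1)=((0 2 4 7 11 8 1 10 6 3 9))^(-1)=(0 9 3 6 10 1 8 11 7 4 2)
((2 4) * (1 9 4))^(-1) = ((1 9 4 2))^(-1) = (1 2 4 9)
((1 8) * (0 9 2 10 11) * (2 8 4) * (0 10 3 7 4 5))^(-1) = ((0 9 8 1 5)(2 3 7 4)(10 11))^(-1) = (0 5 1 8 9)(2 4 7 3)(10 11)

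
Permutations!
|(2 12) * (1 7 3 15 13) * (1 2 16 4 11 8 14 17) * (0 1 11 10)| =44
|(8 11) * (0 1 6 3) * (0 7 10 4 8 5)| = |(0 1 6 3 7 10 4 8 11 5)| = 10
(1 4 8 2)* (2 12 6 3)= (1 4 8 12 6 3 2)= [0, 4, 1, 2, 8, 5, 3, 7, 12, 9, 10, 11, 6]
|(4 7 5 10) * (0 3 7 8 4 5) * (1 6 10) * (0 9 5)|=8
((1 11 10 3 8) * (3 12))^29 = ((1 11 10 12 3 8))^29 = (1 8 3 12 10 11)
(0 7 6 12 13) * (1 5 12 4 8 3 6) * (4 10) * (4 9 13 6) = (0 7 1 5 12 6 10 9 13)(3 4 8) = [7, 5, 2, 4, 8, 12, 10, 1, 3, 13, 9, 11, 6, 0]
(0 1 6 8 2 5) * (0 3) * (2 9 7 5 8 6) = (0 1 2 8 9 7 5 3) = [1, 2, 8, 0, 4, 3, 6, 5, 9, 7]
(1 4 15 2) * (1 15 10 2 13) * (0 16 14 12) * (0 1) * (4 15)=(0 16 14 12 1 15 13)(2 4 10)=[16, 15, 4, 3, 10, 5, 6, 7, 8, 9, 2, 11, 1, 0, 12, 13, 14]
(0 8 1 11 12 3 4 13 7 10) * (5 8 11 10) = [11, 10, 2, 4, 13, 8, 6, 5, 1, 9, 0, 12, 3, 7] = (0 11 12 3 4 13 7 5 8 1 10)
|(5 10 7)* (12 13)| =|(5 10 7)(12 13)| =6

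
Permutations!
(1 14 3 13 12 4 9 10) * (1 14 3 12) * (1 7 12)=(1 3 13 7 12 4 9 10 14)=[0, 3, 2, 13, 9, 5, 6, 12, 8, 10, 14, 11, 4, 7, 1]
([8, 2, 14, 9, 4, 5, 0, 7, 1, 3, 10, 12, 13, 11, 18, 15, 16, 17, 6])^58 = (0 1 14 6 8 2 18)(11 12 13)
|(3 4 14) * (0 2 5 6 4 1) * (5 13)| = |(0 2 13 5 6 4 14 3 1)| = 9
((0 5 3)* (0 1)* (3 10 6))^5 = (0 1 3 6 10 5)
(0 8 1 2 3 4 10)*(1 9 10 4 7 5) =[8, 2, 3, 7, 4, 1, 6, 5, 9, 10, 0] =(0 8 9 10)(1 2 3 7 5)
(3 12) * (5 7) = (3 12)(5 7) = [0, 1, 2, 12, 4, 7, 6, 5, 8, 9, 10, 11, 3]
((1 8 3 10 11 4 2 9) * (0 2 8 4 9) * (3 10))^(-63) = (0 2)(1 10)(4 11)(8 9)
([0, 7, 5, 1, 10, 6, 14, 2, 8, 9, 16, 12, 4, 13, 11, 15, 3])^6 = (1 11)(2 4)(3 14)(5 10)(6 16)(7 12)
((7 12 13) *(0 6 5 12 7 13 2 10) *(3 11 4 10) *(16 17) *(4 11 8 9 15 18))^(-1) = (0 10 4 18 15 9 8 3 2 12 5 6)(16 17)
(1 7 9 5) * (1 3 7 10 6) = [0, 10, 2, 7, 4, 3, 1, 9, 8, 5, 6] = (1 10 6)(3 7 9 5)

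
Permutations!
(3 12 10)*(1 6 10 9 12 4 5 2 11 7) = [0, 6, 11, 4, 5, 2, 10, 1, 8, 12, 3, 7, 9] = (1 6 10 3 4 5 2 11 7)(9 12)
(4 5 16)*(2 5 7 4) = (2 5 16)(4 7) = [0, 1, 5, 3, 7, 16, 6, 4, 8, 9, 10, 11, 12, 13, 14, 15, 2]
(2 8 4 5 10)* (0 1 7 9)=[1, 7, 8, 3, 5, 10, 6, 9, 4, 0, 2]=(0 1 7 9)(2 8 4 5 10)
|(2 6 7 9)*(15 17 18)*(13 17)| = |(2 6 7 9)(13 17 18 15)| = 4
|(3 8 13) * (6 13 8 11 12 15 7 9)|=|(3 11 12 15 7 9 6 13)|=8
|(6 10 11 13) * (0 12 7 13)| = 7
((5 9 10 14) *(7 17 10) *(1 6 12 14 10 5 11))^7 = (1 12 11 6 14)(5 17 7 9)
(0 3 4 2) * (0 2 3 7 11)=(0 7 11)(3 4)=[7, 1, 2, 4, 3, 5, 6, 11, 8, 9, 10, 0]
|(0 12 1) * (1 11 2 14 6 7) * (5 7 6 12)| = |(0 5 7 1)(2 14 12 11)| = 4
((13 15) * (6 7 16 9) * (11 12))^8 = (16)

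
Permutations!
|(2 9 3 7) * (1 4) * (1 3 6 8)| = 8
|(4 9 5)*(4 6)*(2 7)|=4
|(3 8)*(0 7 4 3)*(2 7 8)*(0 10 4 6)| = |(0 8 10 4 3 2 7 6)| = 8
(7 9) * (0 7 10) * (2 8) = (0 7 9 10)(2 8) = [7, 1, 8, 3, 4, 5, 6, 9, 2, 10, 0]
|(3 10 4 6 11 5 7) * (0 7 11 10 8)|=12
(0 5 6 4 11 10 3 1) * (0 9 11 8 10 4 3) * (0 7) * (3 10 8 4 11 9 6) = (11)(0 5 3 1 6 10 7) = [5, 6, 2, 1, 4, 3, 10, 0, 8, 9, 7, 11]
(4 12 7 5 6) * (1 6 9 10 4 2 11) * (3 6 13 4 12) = (1 13 4 3 6 2 11)(5 9 10 12 7) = [0, 13, 11, 6, 3, 9, 2, 5, 8, 10, 12, 1, 7, 4]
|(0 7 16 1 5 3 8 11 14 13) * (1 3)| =|(0 7 16 3 8 11 14 13)(1 5)| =8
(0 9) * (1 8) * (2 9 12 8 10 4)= (0 12 8 1 10 4 2 9)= [12, 10, 9, 3, 2, 5, 6, 7, 1, 0, 4, 11, 8]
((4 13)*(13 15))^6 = (15)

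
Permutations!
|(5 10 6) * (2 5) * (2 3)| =5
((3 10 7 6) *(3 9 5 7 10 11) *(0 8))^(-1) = (0 8)(3 11)(5 9 6 7)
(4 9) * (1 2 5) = (1 2 5)(4 9) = [0, 2, 5, 3, 9, 1, 6, 7, 8, 4]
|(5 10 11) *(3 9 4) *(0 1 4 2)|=6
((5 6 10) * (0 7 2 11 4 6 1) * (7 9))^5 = ((0 9 7 2 11 4 6 10 5 1))^5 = (0 4)(1 11)(2 5)(6 9)(7 10)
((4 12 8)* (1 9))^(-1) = (1 9)(4 8 12)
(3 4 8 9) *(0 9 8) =[9, 1, 2, 4, 0, 5, 6, 7, 8, 3] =(0 9 3 4)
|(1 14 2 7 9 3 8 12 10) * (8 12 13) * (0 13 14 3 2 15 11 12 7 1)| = 40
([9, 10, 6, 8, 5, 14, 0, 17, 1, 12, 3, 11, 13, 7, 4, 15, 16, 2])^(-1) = [6, 8, 17, 10, 14, 4, 2, 13, 3, 0, 1, 11, 9, 12, 5, 15, 16, 7]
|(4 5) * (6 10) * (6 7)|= |(4 5)(6 10 7)|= 6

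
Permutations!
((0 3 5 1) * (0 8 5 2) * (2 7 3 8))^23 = ((0 8 5 1 2)(3 7))^23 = (0 1 8 2 5)(3 7)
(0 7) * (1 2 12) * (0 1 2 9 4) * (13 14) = (0 7 1 9 4)(2 12)(13 14) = [7, 9, 12, 3, 0, 5, 6, 1, 8, 4, 10, 11, 2, 14, 13]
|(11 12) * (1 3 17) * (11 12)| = 3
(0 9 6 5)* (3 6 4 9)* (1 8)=[3, 8, 2, 6, 9, 0, 5, 7, 1, 4]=(0 3 6 5)(1 8)(4 9)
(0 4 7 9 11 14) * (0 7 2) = (0 4 2)(7 9 11 14) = [4, 1, 0, 3, 2, 5, 6, 9, 8, 11, 10, 14, 12, 13, 7]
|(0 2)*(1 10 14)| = |(0 2)(1 10 14)| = 6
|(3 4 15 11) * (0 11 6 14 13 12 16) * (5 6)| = 11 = |(0 11 3 4 15 5 6 14 13 12 16)|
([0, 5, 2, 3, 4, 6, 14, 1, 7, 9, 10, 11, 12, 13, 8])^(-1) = [0, 7, 2, 3, 4, 1, 5, 8, 14, 9, 10, 11, 12, 13, 6]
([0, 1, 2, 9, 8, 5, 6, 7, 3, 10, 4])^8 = [0, 1, 2, 4, 9, 5, 6, 7, 10, 8, 3]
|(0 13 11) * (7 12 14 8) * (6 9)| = 12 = |(0 13 11)(6 9)(7 12 14 8)|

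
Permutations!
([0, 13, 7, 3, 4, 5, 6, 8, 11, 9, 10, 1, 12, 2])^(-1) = [0, 11, 13, 3, 4, 5, 6, 2, 7, 9, 10, 8, 12, 1]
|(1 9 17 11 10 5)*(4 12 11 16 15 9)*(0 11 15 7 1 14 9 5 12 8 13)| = 15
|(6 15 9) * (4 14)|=6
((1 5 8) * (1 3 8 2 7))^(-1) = (1 7 2 5)(3 8)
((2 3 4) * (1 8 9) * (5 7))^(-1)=((1 8 9)(2 3 4)(5 7))^(-1)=(1 9 8)(2 4 3)(5 7)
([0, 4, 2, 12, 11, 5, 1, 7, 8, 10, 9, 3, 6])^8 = [0, 11, 2, 6, 3, 5, 4, 7, 8, 9, 10, 12, 1]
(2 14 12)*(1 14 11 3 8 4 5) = [0, 14, 11, 8, 5, 1, 6, 7, 4, 9, 10, 3, 2, 13, 12] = (1 14 12 2 11 3 8 4 5)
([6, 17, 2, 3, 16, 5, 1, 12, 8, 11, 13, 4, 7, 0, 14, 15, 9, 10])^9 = (0 17)(1 13)(4 16 9 11)(6 10)(7 12)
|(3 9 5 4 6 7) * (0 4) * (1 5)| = 8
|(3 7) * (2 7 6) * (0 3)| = |(0 3 6 2 7)| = 5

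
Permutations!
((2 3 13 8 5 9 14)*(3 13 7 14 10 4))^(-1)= (2 14 7 3 4 10 9 5 8 13)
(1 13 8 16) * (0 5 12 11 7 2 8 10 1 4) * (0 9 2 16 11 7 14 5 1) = (0 1 13 10)(2 8 11 14 5 12 7 16 4 9) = [1, 13, 8, 3, 9, 12, 6, 16, 11, 2, 0, 14, 7, 10, 5, 15, 4]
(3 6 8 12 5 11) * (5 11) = (3 6 8 12 11) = [0, 1, 2, 6, 4, 5, 8, 7, 12, 9, 10, 3, 11]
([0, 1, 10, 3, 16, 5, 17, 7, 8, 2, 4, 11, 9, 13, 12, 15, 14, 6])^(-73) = [0, 1, 14, 3, 9, 5, 17, 7, 8, 16, 12, 11, 4, 13, 10, 15, 2, 6]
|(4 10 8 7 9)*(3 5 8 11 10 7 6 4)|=14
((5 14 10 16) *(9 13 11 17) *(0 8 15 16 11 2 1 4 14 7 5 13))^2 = ((0 8 15 16 13 2 1 4 14 10 11 17 9)(5 7))^2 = (0 15 13 1 14 11 9 8 16 2 4 10 17)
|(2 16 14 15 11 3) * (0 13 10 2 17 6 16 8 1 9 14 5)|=|(0 13 10 2 8 1 9 14 15 11 3 17 6 16 5)|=15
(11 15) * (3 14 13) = (3 14 13)(11 15) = [0, 1, 2, 14, 4, 5, 6, 7, 8, 9, 10, 15, 12, 3, 13, 11]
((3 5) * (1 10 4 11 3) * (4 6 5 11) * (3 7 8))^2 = (1 6)(3 7)(5 10)(8 11)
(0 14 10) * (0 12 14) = (10 12 14) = [0, 1, 2, 3, 4, 5, 6, 7, 8, 9, 12, 11, 14, 13, 10]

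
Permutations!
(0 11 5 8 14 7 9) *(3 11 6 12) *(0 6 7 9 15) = [7, 1, 2, 11, 4, 8, 12, 15, 14, 6, 10, 5, 3, 13, 9, 0] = (0 7 15)(3 11 5 8 14 9 6 12)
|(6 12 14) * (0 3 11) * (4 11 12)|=7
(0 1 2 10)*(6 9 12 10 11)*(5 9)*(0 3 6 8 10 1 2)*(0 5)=(0 2 11 8 10 3 6)(1 5 9 12)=[2, 5, 11, 6, 4, 9, 0, 7, 10, 12, 3, 8, 1]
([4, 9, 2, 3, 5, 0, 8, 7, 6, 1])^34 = (9)(0 4 5)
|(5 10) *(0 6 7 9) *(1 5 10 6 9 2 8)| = |(10)(0 9)(1 5 6 7 2 8)| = 6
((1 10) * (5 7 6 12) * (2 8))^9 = (1 10)(2 8)(5 7 6 12)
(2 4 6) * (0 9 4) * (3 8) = (0 9 4 6 2)(3 8) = [9, 1, 0, 8, 6, 5, 2, 7, 3, 4]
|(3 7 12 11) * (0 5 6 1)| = |(0 5 6 1)(3 7 12 11)| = 4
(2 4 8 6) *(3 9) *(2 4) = (3 9)(4 8 6) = [0, 1, 2, 9, 8, 5, 4, 7, 6, 3]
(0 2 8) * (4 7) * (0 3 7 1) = (0 2 8 3 7 4 1) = [2, 0, 8, 7, 1, 5, 6, 4, 3]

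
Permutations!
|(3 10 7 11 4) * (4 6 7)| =|(3 10 4)(6 7 11)| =3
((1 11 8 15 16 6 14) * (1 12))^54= ((1 11 8 15 16 6 14 12))^54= (1 14 16 8)(6 15 11 12)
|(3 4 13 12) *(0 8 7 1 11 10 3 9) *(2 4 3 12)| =|(0 8 7 1 11 10 12 9)(2 4 13)| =24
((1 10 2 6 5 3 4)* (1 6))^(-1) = (1 2 10)(3 5 6 4)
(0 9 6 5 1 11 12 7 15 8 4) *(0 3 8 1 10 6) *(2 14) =[9, 11, 14, 8, 3, 10, 5, 15, 4, 0, 6, 12, 7, 13, 2, 1] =(0 9)(1 11 12 7 15)(2 14)(3 8 4)(5 10 6)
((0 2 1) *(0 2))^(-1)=(1 2)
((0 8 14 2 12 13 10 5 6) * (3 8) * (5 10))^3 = (0 14 13)(2 5 3)(6 8 12)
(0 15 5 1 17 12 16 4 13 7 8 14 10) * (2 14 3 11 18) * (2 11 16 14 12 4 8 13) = (0 15 5 1 17 4 2 12 14 10)(3 16 8)(7 13)(11 18) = [15, 17, 12, 16, 2, 1, 6, 13, 3, 9, 0, 18, 14, 7, 10, 5, 8, 4, 11]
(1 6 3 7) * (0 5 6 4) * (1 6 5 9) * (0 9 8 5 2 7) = (0 8 5 2 7 6 3)(1 4 9) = [8, 4, 7, 0, 9, 2, 3, 6, 5, 1]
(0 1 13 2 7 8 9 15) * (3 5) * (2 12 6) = (0 1 13 12 6 2 7 8 9 15)(3 5) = [1, 13, 7, 5, 4, 3, 2, 8, 9, 15, 10, 11, 6, 12, 14, 0]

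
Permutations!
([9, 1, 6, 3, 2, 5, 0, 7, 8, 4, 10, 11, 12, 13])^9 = (13)(0 6 2 4 9)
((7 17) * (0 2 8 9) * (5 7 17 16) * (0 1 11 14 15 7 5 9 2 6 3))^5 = (17)(0 3 6)(1 16 15 11 9 7 14)(2 8)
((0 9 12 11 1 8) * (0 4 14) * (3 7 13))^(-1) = ((0 9 12 11 1 8 4 14)(3 7 13))^(-1) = (0 14 4 8 1 11 12 9)(3 13 7)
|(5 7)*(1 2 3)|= 6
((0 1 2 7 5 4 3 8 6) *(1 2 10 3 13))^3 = ((0 2 7 5 4 13 1 10 3 8 6))^3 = (0 5 1 8 2 4 10 6 7 13 3)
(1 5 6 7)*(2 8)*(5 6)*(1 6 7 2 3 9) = (1 7 6 2 8 3 9) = [0, 7, 8, 9, 4, 5, 2, 6, 3, 1]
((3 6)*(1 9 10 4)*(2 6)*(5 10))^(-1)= (1 4 10 5 9)(2 3 6)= ((1 9 5 10 4)(2 6 3))^(-1)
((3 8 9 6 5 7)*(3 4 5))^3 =((3 8 9 6)(4 5 7))^3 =(3 6 9 8)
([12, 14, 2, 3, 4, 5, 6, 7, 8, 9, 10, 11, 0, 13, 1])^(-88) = [0, 1, 2, 3, 4, 5, 6, 7, 8, 9, 10, 11, 12, 13, 14]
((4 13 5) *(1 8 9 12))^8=((1 8 9 12)(4 13 5))^8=(4 5 13)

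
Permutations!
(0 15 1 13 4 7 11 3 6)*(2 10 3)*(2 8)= (0 15 1 13 4 7 11 8 2 10 3 6)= [15, 13, 10, 6, 7, 5, 0, 11, 2, 9, 3, 8, 12, 4, 14, 1]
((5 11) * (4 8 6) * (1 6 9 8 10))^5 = (1 6 4 10)(5 11)(8 9)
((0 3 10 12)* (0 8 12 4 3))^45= (8 12)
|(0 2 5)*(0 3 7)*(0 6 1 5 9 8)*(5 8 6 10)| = 12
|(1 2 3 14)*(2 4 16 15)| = 7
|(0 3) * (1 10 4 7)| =4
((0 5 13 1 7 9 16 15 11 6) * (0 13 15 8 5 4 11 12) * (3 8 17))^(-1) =((0 4 11 6 13 1 7 9 16 17 3 8 5 15 12))^(-1) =(0 12 15 5 8 3 17 16 9 7 1 13 6 11 4)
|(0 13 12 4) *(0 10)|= 5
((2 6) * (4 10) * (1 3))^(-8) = (10) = ((1 3)(2 6)(4 10))^(-8)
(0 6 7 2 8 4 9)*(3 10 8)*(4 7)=[6, 1, 3, 10, 9, 5, 4, 2, 7, 0, 8]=(0 6 4 9)(2 3 10 8 7)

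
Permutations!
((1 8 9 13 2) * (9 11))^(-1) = (1 2 13 9 11 8)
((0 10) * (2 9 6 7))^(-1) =((0 10)(2 9 6 7))^(-1) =(0 10)(2 7 6 9)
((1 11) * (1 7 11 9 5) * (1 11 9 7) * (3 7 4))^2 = (1 3 9 11 4 7 5)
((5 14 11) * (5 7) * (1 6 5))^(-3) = (1 14)(5 7)(6 11)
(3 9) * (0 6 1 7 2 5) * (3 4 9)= [6, 7, 5, 3, 9, 0, 1, 2, 8, 4]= (0 6 1 7 2 5)(4 9)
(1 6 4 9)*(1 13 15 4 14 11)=(1 6 14 11)(4 9 13 15)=[0, 6, 2, 3, 9, 5, 14, 7, 8, 13, 10, 1, 12, 15, 11, 4]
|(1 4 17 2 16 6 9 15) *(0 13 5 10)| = |(0 13 5 10)(1 4 17 2 16 6 9 15)| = 8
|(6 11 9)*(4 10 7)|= 3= |(4 10 7)(6 11 9)|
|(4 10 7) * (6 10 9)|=|(4 9 6 10 7)|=5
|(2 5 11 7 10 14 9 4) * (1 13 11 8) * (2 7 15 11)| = |(1 13 2 5 8)(4 7 10 14 9)(11 15)| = 10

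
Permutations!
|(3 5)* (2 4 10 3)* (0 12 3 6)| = 8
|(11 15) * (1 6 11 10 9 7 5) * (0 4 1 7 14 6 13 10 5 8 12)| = 14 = |(0 4 1 13 10 9 14 6 11 15 5 7 8 12)|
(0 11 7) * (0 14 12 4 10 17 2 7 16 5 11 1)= (0 1)(2 7 14 12 4 10 17)(5 11 16)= [1, 0, 7, 3, 10, 11, 6, 14, 8, 9, 17, 16, 4, 13, 12, 15, 5, 2]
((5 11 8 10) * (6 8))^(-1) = (5 10 8 6 11) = ((5 11 6 8 10))^(-1)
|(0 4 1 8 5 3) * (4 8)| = 4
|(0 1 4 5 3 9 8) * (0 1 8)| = |(0 8 1 4 5 3 9)| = 7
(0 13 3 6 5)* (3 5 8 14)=(0 13 5)(3 6 8 14)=[13, 1, 2, 6, 4, 0, 8, 7, 14, 9, 10, 11, 12, 5, 3]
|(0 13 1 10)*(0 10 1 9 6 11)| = |(0 13 9 6 11)| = 5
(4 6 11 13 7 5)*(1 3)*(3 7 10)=[0, 7, 2, 1, 6, 4, 11, 5, 8, 9, 3, 13, 12, 10]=(1 7 5 4 6 11 13 10 3)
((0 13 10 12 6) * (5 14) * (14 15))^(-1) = (0 6 12 10 13)(5 14 15)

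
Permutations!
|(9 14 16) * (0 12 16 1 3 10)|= 8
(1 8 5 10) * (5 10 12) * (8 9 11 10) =[0, 9, 2, 3, 4, 12, 6, 7, 8, 11, 1, 10, 5] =(1 9 11 10)(5 12)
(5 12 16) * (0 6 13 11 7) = (0 6 13 11 7)(5 12 16) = [6, 1, 2, 3, 4, 12, 13, 0, 8, 9, 10, 7, 16, 11, 14, 15, 5]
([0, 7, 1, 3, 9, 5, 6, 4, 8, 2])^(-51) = [0, 2, 9, 3, 7, 5, 6, 1, 8, 4]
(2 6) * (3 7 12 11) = (2 6)(3 7 12 11) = [0, 1, 6, 7, 4, 5, 2, 12, 8, 9, 10, 3, 11]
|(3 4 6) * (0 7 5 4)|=6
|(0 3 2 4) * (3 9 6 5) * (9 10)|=8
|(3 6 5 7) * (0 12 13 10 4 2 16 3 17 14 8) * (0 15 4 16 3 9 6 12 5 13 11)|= 60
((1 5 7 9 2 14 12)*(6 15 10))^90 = (15)(1 12 14 2 9 7 5)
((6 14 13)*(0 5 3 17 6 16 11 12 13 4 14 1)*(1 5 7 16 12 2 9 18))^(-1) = (0 1 18 9 2 11 16 7)(3 5 6 17)(4 14)(12 13)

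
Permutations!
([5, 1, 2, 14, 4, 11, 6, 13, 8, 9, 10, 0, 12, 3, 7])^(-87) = (3 14 7 13)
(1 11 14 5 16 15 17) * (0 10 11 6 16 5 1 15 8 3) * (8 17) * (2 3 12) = (0 10 11 14 1 6 16 17 15 8 12 2 3) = [10, 6, 3, 0, 4, 5, 16, 7, 12, 9, 11, 14, 2, 13, 1, 8, 17, 15]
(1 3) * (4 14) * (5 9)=(1 3)(4 14)(5 9)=[0, 3, 2, 1, 14, 9, 6, 7, 8, 5, 10, 11, 12, 13, 4]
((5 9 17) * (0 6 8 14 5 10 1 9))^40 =(17)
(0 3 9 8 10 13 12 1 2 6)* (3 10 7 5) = (0 10 13 12 1 2 6)(3 9 8 7 5) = [10, 2, 6, 9, 4, 3, 0, 5, 7, 8, 13, 11, 1, 12]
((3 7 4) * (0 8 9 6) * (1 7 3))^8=(9)(1 4 7)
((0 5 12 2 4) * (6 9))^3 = ((0 5 12 2 4)(6 9))^3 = (0 2 5 4 12)(6 9)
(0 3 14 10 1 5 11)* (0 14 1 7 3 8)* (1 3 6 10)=[8, 5, 2, 3, 4, 11, 10, 6, 0, 9, 7, 14, 12, 13, 1]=(0 8)(1 5 11 14)(6 10 7)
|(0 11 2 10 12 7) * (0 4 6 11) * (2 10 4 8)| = 8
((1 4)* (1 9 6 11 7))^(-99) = (1 6)(4 11)(7 9)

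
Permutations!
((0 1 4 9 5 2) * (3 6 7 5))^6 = (0 7 9)(1 5 3)(2 6 4)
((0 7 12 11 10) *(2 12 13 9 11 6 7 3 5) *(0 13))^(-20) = (13)(0 3 5 2 12 6 7) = ((0 3 5 2 12 6 7)(9 11 10 13))^(-20)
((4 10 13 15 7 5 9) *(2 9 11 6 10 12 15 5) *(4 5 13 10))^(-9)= (15)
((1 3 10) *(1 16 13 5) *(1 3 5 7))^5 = ((1 5 3 10 16 13 7))^5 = (1 13 10 5 7 16 3)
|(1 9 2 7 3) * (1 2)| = 6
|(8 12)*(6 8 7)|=4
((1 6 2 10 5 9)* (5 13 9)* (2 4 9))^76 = (2 10 13)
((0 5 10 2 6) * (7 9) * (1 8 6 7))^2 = (0 10 7 1 6 5 2 9 8)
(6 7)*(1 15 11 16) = (1 15 11 16)(6 7) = [0, 15, 2, 3, 4, 5, 7, 6, 8, 9, 10, 16, 12, 13, 14, 11, 1]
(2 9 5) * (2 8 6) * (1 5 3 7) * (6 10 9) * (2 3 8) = (1 5 2 6 3 7)(8 10 9) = [0, 5, 6, 7, 4, 2, 3, 1, 10, 8, 9]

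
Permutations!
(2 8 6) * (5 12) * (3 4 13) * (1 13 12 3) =[0, 13, 8, 4, 12, 3, 2, 7, 6, 9, 10, 11, 5, 1] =(1 13)(2 8 6)(3 4 12 5)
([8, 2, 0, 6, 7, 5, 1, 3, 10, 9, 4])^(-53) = (0 8 10 4 7 3 6 1 2)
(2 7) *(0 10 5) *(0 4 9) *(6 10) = (0 6 10 5 4 9)(2 7) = [6, 1, 7, 3, 9, 4, 10, 2, 8, 0, 5]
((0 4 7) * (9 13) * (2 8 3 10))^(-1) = ((0 4 7)(2 8 3 10)(9 13))^(-1) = (0 7 4)(2 10 3 8)(9 13)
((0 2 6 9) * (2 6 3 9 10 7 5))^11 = ((0 6 10 7 5 2 3 9))^11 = (0 7 3 6 5 9 10 2)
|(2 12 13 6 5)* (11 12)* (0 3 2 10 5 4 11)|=30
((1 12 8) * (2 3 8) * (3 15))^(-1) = ((1 12 2 15 3 8))^(-1) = (1 8 3 15 2 12)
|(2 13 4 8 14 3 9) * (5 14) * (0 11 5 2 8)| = 10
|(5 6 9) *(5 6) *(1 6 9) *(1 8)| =3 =|(9)(1 6 8)|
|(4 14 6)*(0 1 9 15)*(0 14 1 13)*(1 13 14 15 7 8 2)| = 5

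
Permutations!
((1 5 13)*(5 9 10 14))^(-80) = (1 5 10)(9 13 14)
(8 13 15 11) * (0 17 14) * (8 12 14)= [17, 1, 2, 3, 4, 5, 6, 7, 13, 9, 10, 12, 14, 15, 0, 11, 16, 8]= (0 17 8 13 15 11 12 14)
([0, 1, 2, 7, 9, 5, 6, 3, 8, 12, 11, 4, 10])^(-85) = [0, 1, 2, 7, 4, 5, 6, 3, 8, 9, 10, 11, 12]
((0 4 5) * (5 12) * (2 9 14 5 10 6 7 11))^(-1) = ((0 4 12 10 6 7 11 2 9 14 5))^(-1) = (0 5 14 9 2 11 7 6 10 12 4)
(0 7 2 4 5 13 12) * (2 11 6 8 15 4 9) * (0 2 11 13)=(0 7 13 12 2 9 11 6 8 15 4 5)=[7, 1, 9, 3, 5, 0, 8, 13, 15, 11, 10, 6, 2, 12, 14, 4]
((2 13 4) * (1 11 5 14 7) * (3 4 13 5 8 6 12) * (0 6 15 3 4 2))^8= ((0 6 12 4)(1 11 8 15 3 2 5 14 7))^8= (1 7 14 5 2 3 15 8 11)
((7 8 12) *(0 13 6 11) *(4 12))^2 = (0 6)(4 7)(8 12)(11 13)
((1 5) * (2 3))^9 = ((1 5)(2 3))^9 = (1 5)(2 3)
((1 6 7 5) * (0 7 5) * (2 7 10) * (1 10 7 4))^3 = ((0 7)(1 6 5 10 2 4))^3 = (0 7)(1 10)(2 6)(4 5)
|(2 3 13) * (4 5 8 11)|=12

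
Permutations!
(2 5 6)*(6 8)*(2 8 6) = [0, 1, 5, 3, 4, 6, 8, 7, 2] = (2 5 6 8)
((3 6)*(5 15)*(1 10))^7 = ((1 10)(3 6)(5 15))^7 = (1 10)(3 6)(5 15)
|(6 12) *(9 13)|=2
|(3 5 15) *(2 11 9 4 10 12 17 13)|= |(2 11 9 4 10 12 17 13)(3 5 15)|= 24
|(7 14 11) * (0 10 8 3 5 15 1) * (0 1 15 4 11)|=|(15)(0 10 8 3 5 4 11 7 14)|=9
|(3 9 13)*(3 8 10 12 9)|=|(8 10 12 9 13)|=5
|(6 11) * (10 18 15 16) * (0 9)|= |(0 9)(6 11)(10 18 15 16)|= 4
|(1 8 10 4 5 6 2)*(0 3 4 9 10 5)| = |(0 3 4)(1 8 5 6 2)(9 10)| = 30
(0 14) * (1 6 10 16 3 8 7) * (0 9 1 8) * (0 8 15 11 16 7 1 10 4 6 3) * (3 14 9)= (0 9 10 7 15 11 16)(1 14 3 8)(4 6)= [9, 14, 2, 8, 6, 5, 4, 15, 1, 10, 7, 16, 12, 13, 3, 11, 0]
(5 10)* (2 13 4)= [0, 1, 13, 3, 2, 10, 6, 7, 8, 9, 5, 11, 12, 4]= (2 13 4)(5 10)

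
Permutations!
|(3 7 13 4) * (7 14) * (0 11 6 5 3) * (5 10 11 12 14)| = 6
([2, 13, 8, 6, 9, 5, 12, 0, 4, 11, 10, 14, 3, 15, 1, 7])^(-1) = (0 7 15 13 1 14 11 9 4 8 2)(3 12 6)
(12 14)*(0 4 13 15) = (0 4 13 15)(12 14) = [4, 1, 2, 3, 13, 5, 6, 7, 8, 9, 10, 11, 14, 15, 12, 0]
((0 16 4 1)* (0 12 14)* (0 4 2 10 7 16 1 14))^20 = (16)(0 12 1)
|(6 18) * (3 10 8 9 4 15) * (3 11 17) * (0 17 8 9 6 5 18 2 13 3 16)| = |(0 17 16)(2 13 3 10 9 4 15 11 8 6)(5 18)| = 30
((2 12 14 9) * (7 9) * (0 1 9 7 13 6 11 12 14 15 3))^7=((0 1 9 2 14 13 6 11 12 15 3))^7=(0 11 2 3 6 9 15 13 1 12 14)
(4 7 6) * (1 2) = (1 2)(4 7 6) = [0, 2, 1, 3, 7, 5, 4, 6]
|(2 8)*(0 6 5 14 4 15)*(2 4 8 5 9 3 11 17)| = |(0 6 9 3 11 17 2 5 14 8 4 15)| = 12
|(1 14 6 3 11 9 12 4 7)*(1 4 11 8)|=30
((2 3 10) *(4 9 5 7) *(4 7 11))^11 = (2 10 3)(4 11 5 9)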